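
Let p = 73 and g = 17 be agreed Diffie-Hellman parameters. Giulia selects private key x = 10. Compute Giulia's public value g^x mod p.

49

Public value = 17^10 mod 73.
17^1 ≡ 17 (mod 73)
17^2 = (17^1)^2 ≡ 17^2 = 289 ≡ 70 (mod 73)
17^4 = (17^2)^2 ≡ 70^2 = 4900 ≡ 9 (mod 73)
17^8 = (17^4)^2 ≡ 9^2 = 81 ≡ 8 (mod 73)
17^10 = 17^8 · 17^2 ≡ 8 · 70 ≡ 49 (mod 73).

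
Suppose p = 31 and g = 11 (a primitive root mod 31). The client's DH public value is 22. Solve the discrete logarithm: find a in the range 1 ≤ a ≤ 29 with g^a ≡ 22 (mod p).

Try successive powers of 11 modulo 31:
11^1 ≡ 11
11^2 ≡ 28
11^3 ≡ 29
11^4 ≡ 9
11^5 ≡ 6
11^6 ≡ 4
11^7 ≡ 13
11^8 ≡ 19
11^9 ≡ 23
11^10 ≡ 5
11^11 ≡ 24
11^12 ≡ 16
11^13 ≡ 21
11^14 ≡ 14
11^15 ≡ 30
11^16 ≡ 20
11^17 ≡ 3
11^18 ≡ 2
11^19 ≡ 22
Found: a = 19.

19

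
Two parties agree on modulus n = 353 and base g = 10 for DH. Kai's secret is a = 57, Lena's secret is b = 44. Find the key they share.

283

Kai sends A = g^a mod n = 10^57 mod 353.
10^1 ≡ 10 (mod 353)
10^2 = (10^1)^2 ≡ 10^2 = 100 ≡ 100 (mod 353)
10^4 = (10^2)^2 ≡ 100^2 = 10000 ≡ 116 (mod 353)
10^8 = (10^4)^2 ≡ 116^2 = 13456 ≡ 42 (mod 353)
10^16 = (10^8)^2 ≡ 42^2 = 1764 ≡ 352 (mod 353)
10^32 = (10^16)^2 ≡ 352^2 = 123904 ≡ 1 (mod 353)
10^57 = 10^32 · 10^16 · 10^8 · 10^1 ≡ 1 · 352 · 42 · 10 ≡ 286 (mod 353).
So A = 286. Lena then computes K = A^b mod n = 286^44 mod 353.
286^1 ≡ 286 (mod 353)
286^2 = (286^1)^2 ≡ 286^2 = 81796 ≡ 253 (mod 353)
286^4 = (286^2)^2 ≡ 253^2 = 64009 ≡ 116 (mod 353)
286^8 = (286^4)^2 ≡ 116^2 = 13456 ≡ 42 (mod 353)
286^16 = (286^8)^2 ≡ 42^2 = 1764 ≡ 352 (mod 353)
286^32 = (286^16)^2 ≡ 352^2 = 123904 ≡ 1 (mod 353)
286^44 = 286^32 · 286^8 · 286^4 ≡ 1 · 42 · 116 ≡ 283 (mod 353).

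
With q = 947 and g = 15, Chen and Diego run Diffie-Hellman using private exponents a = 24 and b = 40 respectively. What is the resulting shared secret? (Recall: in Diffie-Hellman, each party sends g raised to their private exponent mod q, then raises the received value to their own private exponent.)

Diego sends B = g^b mod q = 15^40 mod 947.
15^1 ≡ 15 (mod 947)
15^2 = (15^1)^2 ≡ 15^2 = 225 ≡ 225 (mod 947)
15^4 = (15^2)^2 ≡ 225^2 = 50625 ≡ 434 (mod 947)
15^8 = (15^4)^2 ≡ 434^2 = 188356 ≡ 850 (mod 947)
15^16 = (15^8)^2 ≡ 850^2 = 722500 ≡ 886 (mod 947)
15^32 = (15^16)^2 ≡ 886^2 = 784996 ≡ 880 (mod 947)
15^40 = 15^32 · 15^8 ≡ 880 · 850 ≡ 817 (mod 947).
So B = 817. Chen then computes K = B^a mod q = 817^24 mod 947.
817^1 ≡ 817 (mod 947)
817^2 = (817^1)^2 ≡ 817^2 = 667489 ≡ 801 (mod 947)
817^4 = (817^2)^2 ≡ 801^2 = 641601 ≡ 482 (mod 947)
817^8 = (817^4)^2 ≡ 482^2 = 232324 ≡ 309 (mod 947)
817^16 = (817^8)^2 ≡ 309^2 = 95481 ≡ 781 (mod 947)
817^24 = 817^16 · 817^8 ≡ 781 · 309 ≡ 791 (mod 947).

791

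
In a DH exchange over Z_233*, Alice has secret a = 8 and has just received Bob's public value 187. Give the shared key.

74

Shared key K = 187^8 mod 233.
187^1 ≡ 187 (mod 233)
187^2 = (187^1)^2 ≡ 187^2 = 34969 ≡ 19 (mod 233)
187^4 = (187^2)^2 ≡ 19^2 = 361 ≡ 128 (mod 233)
187^8 = (187^4)^2 ≡ 128^2 = 16384 ≡ 74 (mod 233)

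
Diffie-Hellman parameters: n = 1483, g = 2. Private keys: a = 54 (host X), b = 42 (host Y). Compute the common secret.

385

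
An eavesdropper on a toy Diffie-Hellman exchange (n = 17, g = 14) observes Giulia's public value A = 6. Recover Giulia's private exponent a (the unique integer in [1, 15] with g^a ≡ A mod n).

Try successive powers of 14 modulo 17:
14^1 ≡ 14
14^2 ≡ 9
14^3 ≡ 7
14^4 ≡ 13
14^5 ≡ 12
14^6 ≡ 15
14^7 ≡ 6
Found: a = 7.

7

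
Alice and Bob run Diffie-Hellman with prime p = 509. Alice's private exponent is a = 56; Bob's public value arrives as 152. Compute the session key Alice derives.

Shared key K = 152^56 mod 509.
152^1 ≡ 152 (mod 509)
152^2 = (152^1)^2 ≡ 152^2 = 23104 ≡ 199 (mod 509)
152^4 = (152^2)^2 ≡ 199^2 = 39601 ≡ 408 (mod 509)
152^8 = (152^4)^2 ≡ 408^2 = 166464 ≡ 21 (mod 509)
152^16 = (152^8)^2 ≡ 21^2 = 441 ≡ 441 (mod 509)
152^32 = (152^16)^2 ≡ 441^2 = 194481 ≡ 43 (mod 509)
152^56 = 152^32 · 152^16 · 152^8 ≡ 43 · 441 · 21 ≡ 185 (mod 509).

185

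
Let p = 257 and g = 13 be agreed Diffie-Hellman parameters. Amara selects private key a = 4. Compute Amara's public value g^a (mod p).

Public value = 13^4 (mod 257).
13^1 ≡ 13 (mod 257)
13^2 = (13^1)^2 ≡ 13^2 = 169 ≡ 169 (mod 257)
13^4 = (13^2)^2 ≡ 169^2 = 28561 ≡ 34 (mod 257)

34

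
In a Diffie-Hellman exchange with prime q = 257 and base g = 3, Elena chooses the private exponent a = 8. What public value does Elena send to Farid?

Public value = 3^{8} \pmod{257}.
3^1 ≡ 3 (mod 257)
3^2 = (3^1)^2 ≡ 3^2 = 9 ≡ 9 (mod 257)
3^4 = (3^2)^2 ≡ 9^2 = 81 ≡ 81 (mod 257)
3^8 = (3^4)^2 ≡ 81^2 = 6561 ≡ 136 (mod 257)

136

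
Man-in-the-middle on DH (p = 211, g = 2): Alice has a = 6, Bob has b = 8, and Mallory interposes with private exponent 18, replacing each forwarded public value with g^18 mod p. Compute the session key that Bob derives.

Bob receives Mallory's public value M = 2^18 mod 211 instead of the honest one.
2^1 ≡ 2 (mod 211)
2^2 = (2^1)^2 ≡ 2^2 = 4 ≡ 4 (mod 211)
2^4 = (2^2)^2 ≡ 4^2 = 16 ≡ 16 (mod 211)
2^8 = (2^4)^2 ≡ 16^2 = 256 ≡ 45 (mod 211)
2^16 = (2^8)^2 ≡ 45^2 = 2025 ≡ 126 (mod 211)
2^18 = 2^16 · 2^2 ≡ 126 · 4 ≡ 82 (mod 211).
So M = 82. Bob computes K = M^8 mod 211.
82^1 ≡ 82 (mod 211)
82^2 = (82^1)^2 ≡ 82^2 = 6724 ≡ 183 (mod 211)
82^4 = (82^2)^2 ≡ 183^2 = 33489 ≡ 151 (mod 211)
82^8 = (82^4)^2 ≡ 151^2 = 22801 ≡ 13 (mod 211)

13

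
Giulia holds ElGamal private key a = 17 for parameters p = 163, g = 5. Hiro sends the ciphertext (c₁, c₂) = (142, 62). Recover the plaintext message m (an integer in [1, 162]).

116

Shared mask s = c₁^a mod p = 142^17 mod 163.
142^1 ≡ 142 (mod 163)
142^2 = (142^1)^2 ≡ 142^2 = 20164 ≡ 115 (mod 163)
142^4 = (142^2)^2 ≡ 115^2 = 13225 ≡ 22 (mod 163)
142^8 = (142^4)^2 ≡ 22^2 = 484 ≡ 158 (mod 163)
142^16 = (142^8)^2 ≡ 158^2 = 24964 ≡ 25 (mod 163)
142^17 = 142^16 · 142^1 ≡ 25 · 142 ≡ 127 (mod 163).
So s = 127; s⁻¹ ≡ 86 (mod 163).
m = c₂ · s⁻¹ mod 163 = 62 · 86 mod 163 = 116.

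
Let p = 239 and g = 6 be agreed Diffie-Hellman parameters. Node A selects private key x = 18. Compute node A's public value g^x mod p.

6

Public value = 6^18 mod 239.
6^1 ≡ 6 (mod 239)
6^2 = (6^1)^2 ≡ 6^2 = 36 ≡ 36 (mod 239)
6^4 = (6^2)^2 ≡ 36^2 = 1296 ≡ 101 (mod 239)
6^8 = (6^4)^2 ≡ 101^2 = 10201 ≡ 163 (mod 239)
6^16 = (6^8)^2 ≡ 163^2 = 26569 ≡ 40 (mod 239)
6^18 = 6^16 · 6^2 ≡ 40 · 36 ≡ 6 (mod 239).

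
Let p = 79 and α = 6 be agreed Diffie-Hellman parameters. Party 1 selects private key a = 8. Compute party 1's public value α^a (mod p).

76

Public value = 6^8 (mod 79).
6^1 ≡ 6 (mod 79)
6^2 = (6^1)^2 ≡ 6^2 = 36 ≡ 36 (mod 79)
6^4 = (6^2)^2 ≡ 36^2 = 1296 ≡ 32 (mod 79)
6^8 = (6^4)^2 ≡ 32^2 = 1024 ≡ 76 (mod 79)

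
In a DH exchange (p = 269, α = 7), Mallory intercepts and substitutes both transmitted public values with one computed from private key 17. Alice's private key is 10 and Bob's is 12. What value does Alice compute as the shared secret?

Alice receives Mallory's public value M = 7^17 mod 269 instead of the honest one.
7^1 ≡ 7 (mod 269)
7^2 = (7^1)^2 ≡ 7^2 = 49 ≡ 49 (mod 269)
7^4 = (7^2)^2 ≡ 49^2 = 2401 ≡ 249 (mod 269)
7^8 = (7^4)^2 ≡ 249^2 = 62001 ≡ 131 (mod 269)
7^16 = (7^8)^2 ≡ 131^2 = 17161 ≡ 214 (mod 269)
7^17 = 7^16 · 7^1 ≡ 214 · 7 ≡ 153 (mod 269).
So M = 153. Alice computes K = M^10 mod 269.
153^1 ≡ 153 (mod 269)
153^2 = (153^1)^2 ≡ 153^2 = 23409 ≡ 6 (mod 269)
153^4 = (153^2)^2 ≡ 6^2 = 36 ≡ 36 (mod 269)
153^8 = (153^4)^2 ≡ 36^2 = 1296 ≡ 220 (mod 269)
153^10 = 153^8 · 153^2 ≡ 220 · 6 ≡ 244 (mod 269).

244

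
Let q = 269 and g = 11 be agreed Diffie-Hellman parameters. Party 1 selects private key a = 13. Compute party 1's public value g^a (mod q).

246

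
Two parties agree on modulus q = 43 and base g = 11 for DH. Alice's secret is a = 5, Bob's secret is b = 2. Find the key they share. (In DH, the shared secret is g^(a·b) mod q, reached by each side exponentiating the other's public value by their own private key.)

41

Alice sends A = g^a mod q = 11^5 mod 43.
11^1 ≡ 11 (mod 43)
11^2 = (11^1)^2 ≡ 11^2 = 121 ≡ 35 (mod 43)
11^4 = (11^2)^2 ≡ 35^2 = 1225 ≡ 21 (mod 43)
11^5 = 11^4 · 11^1 ≡ 21 · 11 ≡ 16 (mod 43).
So A = 16. Bob then computes K = A^b mod q = 16^2 mod 43.
16^1 ≡ 16 (mod 43)
16^2 = (16^1)^2 ≡ 16^2 = 256 ≡ 41 (mod 43)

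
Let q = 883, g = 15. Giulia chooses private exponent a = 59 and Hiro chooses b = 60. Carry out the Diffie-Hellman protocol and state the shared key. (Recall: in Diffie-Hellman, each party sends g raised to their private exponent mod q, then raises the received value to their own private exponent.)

Giulia sends A = g^a mod q = 15^59 mod 883.
15^1 ≡ 15 (mod 883)
15^2 = (15^1)^2 ≡ 15^2 = 225 ≡ 225 (mod 883)
15^4 = (15^2)^2 ≡ 225^2 = 50625 ≡ 294 (mod 883)
15^8 = (15^4)^2 ≡ 294^2 = 86436 ≡ 785 (mod 883)
15^16 = (15^8)^2 ≡ 785^2 = 616225 ≡ 774 (mod 883)
15^32 = (15^16)^2 ≡ 774^2 = 599076 ≡ 402 (mod 883)
15^59 = 15^32 · 15^16 · 15^8 · 15^2 · 15^1 ≡ 402 · 774 · 785 · 225 · 15 ≡ 880 (mod 883).
So A = 880. Hiro then computes K = A^b mod q = 880^60 mod 883.
880^1 ≡ 880 (mod 883)
880^2 = (880^1)^2 ≡ 880^2 = 774400 ≡ 9 (mod 883)
880^4 = (880^2)^2 ≡ 9^2 = 81 ≡ 81 (mod 883)
880^8 = (880^4)^2 ≡ 81^2 = 6561 ≡ 380 (mod 883)
880^16 = (880^8)^2 ≡ 380^2 = 144400 ≡ 471 (mod 883)
880^32 = (880^16)^2 ≡ 471^2 = 221841 ≡ 208 (mod 883)
880^60 = 880^32 · 880^16 · 880^8 · 880^4 ≡ 208 · 471 · 380 · 81 ≡ 327 (mod 883).

327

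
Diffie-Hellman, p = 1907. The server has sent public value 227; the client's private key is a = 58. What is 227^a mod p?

Shared key K = 227^58 mod 1907.
227^1 ≡ 227 (mod 1907)
227^2 = (227^1)^2 ≡ 227^2 = 51529 ≡ 40 (mod 1907)
227^4 = (227^2)^2 ≡ 40^2 = 1600 ≡ 1600 (mod 1907)
227^8 = (227^4)^2 ≡ 1600^2 = 2560000 ≡ 806 (mod 1907)
227^16 = (227^8)^2 ≡ 806^2 = 649636 ≡ 1256 (mod 1907)
227^32 = (227^16)^2 ≡ 1256^2 = 1577536 ≡ 447 (mod 1907)
227^58 = 227^32 · 227^16 · 227^8 · 227^2 ≡ 447 · 1256 · 806 · 40 ≡ 665 (mod 1907).

665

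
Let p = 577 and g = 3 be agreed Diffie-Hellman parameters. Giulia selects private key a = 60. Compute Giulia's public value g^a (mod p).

24

Public value = 3^60 (mod 577).
3^1 ≡ 3 (mod 577)
3^2 = (3^1)^2 ≡ 3^2 = 9 ≡ 9 (mod 577)
3^4 = (3^2)^2 ≡ 9^2 = 81 ≡ 81 (mod 577)
3^8 = (3^4)^2 ≡ 81^2 = 6561 ≡ 214 (mod 577)
3^16 = (3^8)^2 ≡ 214^2 = 45796 ≡ 213 (mod 577)
3^32 = (3^16)^2 ≡ 213^2 = 45369 ≡ 363 (mod 577)
3^60 = 3^32 · 3^16 · 3^8 · 3^4 ≡ 363 · 213 · 214 · 81 ≡ 24 (mod 577).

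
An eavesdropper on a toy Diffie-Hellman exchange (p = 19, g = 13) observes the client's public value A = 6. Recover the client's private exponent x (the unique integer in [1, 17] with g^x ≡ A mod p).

Try successive powers of 13 modulo 19:
13^1 ≡ 13
13^2 ≡ 17
13^3 ≡ 12
13^4 ≡ 4
13^5 ≡ 14
13^6 ≡ 11
13^7 ≡ 10
13^8 ≡ 16
13^9 ≡ 18
13^10 ≡ 6
Found: x = 10.

10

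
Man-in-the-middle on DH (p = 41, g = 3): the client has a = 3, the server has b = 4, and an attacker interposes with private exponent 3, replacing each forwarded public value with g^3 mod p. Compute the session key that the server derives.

40

The server receives an attacker's public value M = 3^3 mod 41 instead of the honest one.
3^1 ≡ 3 (mod 41)
3^2 = (3^1)^2 ≡ 3^2 = 9 ≡ 9 (mod 41)
3^3 = 3^2 · 3^1 ≡ 9 · 3 ≡ 27 (mod 41).
So M = 27. The server computes K = M^4 mod 41.
27^1 ≡ 27 (mod 41)
27^2 = (27^1)^2 ≡ 27^2 = 729 ≡ 32 (mod 41)
27^4 = (27^2)^2 ≡ 32^2 = 1024 ≡ 40 (mod 41)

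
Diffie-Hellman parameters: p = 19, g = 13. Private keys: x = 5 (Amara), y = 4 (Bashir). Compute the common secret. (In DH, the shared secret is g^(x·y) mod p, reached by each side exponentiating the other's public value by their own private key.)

17

Amara sends A = g^x mod p = 13^5 mod 19.
13^1 ≡ 13 (mod 19)
13^2 = (13^1)^2 ≡ 13^2 = 169 ≡ 17 (mod 19)
13^4 = (13^2)^2 ≡ 17^2 = 289 ≡ 4 (mod 19)
13^5 = 13^4 · 13^1 ≡ 4 · 13 ≡ 14 (mod 19).
So A = 14. Bashir then computes K = A^y mod p = 14^4 mod 19.
14^1 ≡ 14 (mod 19)
14^2 = (14^1)^2 ≡ 14^2 = 196 ≡ 6 (mod 19)
14^4 = (14^2)^2 ≡ 6^2 = 36 ≡ 17 (mod 19)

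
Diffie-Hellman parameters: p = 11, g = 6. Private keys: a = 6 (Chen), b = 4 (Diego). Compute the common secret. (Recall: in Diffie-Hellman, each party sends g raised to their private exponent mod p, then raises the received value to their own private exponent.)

9

Chen sends A = g^a mod p = 6^6 mod 11.
6^1 ≡ 6 (mod 11)
6^2 = (6^1)^2 ≡ 6^2 = 36 ≡ 3 (mod 11)
6^4 = (6^2)^2 ≡ 3^2 = 9 ≡ 9 (mod 11)
6^6 = 6^4 · 6^2 ≡ 9 · 3 ≡ 5 (mod 11).
So A = 5. Diego then computes K = A^b mod p = 5^4 mod 11.
5^1 ≡ 5 (mod 11)
5^2 = (5^1)^2 ≡ 5^2 = 25 ≡ 3 (mod 11)
5^4 = (5^2)^2 ≡ 3^2 = 9 ≡ 9 (mod 11)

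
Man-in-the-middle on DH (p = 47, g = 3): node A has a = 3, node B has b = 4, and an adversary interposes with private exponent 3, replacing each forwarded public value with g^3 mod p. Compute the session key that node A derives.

Node A receives an adversary's public value M = 3^3 mod 47 instead of the honest one.
3^1 ≡ 3 (mod 47)
3^2 = (3^1)^2 ≡ 3^2 = 9 ≡ 9 (mod 47)
3^3 = 3^2 · 3^1 ≡ 9 · 3 ≡ 27 (mod 47).
So M = 27. Node A computes K = M^3 mod 47.
27^1 ≡ 27 (mod 47)
27^2 = (27^1)^2 ≡ 27^2 = 729 ≡ 24 (mod 47)
27^3 = 27^2 · 27^1 ≡ 24 · 27 ≡ 37 (mod 47).

37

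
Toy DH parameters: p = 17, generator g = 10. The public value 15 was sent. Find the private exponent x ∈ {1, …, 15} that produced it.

2

Try successive powers of 10 modulo 17:
10^1 ≡ 10
10^2 ≡ 15
Found: x = 2.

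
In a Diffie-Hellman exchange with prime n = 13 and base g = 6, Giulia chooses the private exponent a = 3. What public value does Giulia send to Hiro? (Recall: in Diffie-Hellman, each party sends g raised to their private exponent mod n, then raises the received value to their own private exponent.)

8

Public value = 6^3 mod 13.
6^1 ≡ 6 (mod 13)
6^2 = (6^1)^2 ≡ 6^2 = 36 ≡ 10 (mod 13)
6^3 = 6^2 · 6^1 ≡ 10 · 6 ≡ 8 (mod 13).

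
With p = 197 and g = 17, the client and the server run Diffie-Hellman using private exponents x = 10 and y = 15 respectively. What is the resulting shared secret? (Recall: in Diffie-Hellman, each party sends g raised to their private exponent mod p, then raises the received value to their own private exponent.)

The client sends A = g^x mod p = 17^10 mod 197.
17^1 ≡ 17 (mod 197)
17^2 = (17^1)^2 ≡ 17^2 = 289 ≡ 92 (mod 197)
17^4 = (17^2)^2 ≡ 92^2 = 8464 ≡ 190 (mod 197)
17^8 = (17^4)^2 ≡ 190^2 = 36100 ≡ 49 (mod 197)
17^10 = 17^8 · 17^2 ≡ 49 · 92 ≡ 174 (mod 197).
So A = 174. The server then computes K = A^y mod p = 174^15 mod 197.
174^1 ≡ 174 (mod 197)
174^2 = (174^1)^2 ≡ 174^2 = 30276 ≡ 135 (mod 197)
174^4 = (174^2)^2 ≡ 135^2 = 18225 ≡ 101 (mod 197)
174^8 = (174^4)^2 ≡ 101^2 = 10201 ≡ 154 (mod 197)
174^15 = 174^8 · 174^4 · 174^2 · 174^1 ≡ 154 · 101 · 135 · 174 ≡ 168 (mod 197).

168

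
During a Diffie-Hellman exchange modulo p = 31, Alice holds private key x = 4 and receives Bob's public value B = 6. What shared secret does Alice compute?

Shared key K = 6^4 mod 31.
6^1 ≡ 6 (mod 31)
6^2 = (6^1)^2 ≡ 6^2 = 36 ≡ 5 (mod 31)
6^4 = (6^2)^2 ≡ 5^2 = 25 ≡ 25 (mod 31)

25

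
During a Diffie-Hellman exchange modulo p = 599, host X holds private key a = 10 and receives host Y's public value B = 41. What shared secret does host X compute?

289

Shared key K = 41^10 mod 599.
41^1 ≡ 41 (mod 599)
41^2 = (41^1)^2 ≡ 41^2 = 1681 ≡ 483 (mod 599)
41^4 = (41^2)^2 ≡ 483^2 = 233289 ≡ 278 (mod 599)
41^8 = (41^4)^2 ≡ 278^2 = 77284 ≡ 13 (mod 599)
41^10 = 41^8 · 41^2 ≡ 13 · 483 ≡ 289 (mod 599).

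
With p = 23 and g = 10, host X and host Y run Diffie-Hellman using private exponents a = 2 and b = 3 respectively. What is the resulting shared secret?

Host X sends A = g^a mod p = 10^2 mod 23.
10^1 ≡ 10 (mod 23)
10^2 = (10^1)^2 ≡ 10^2 = 100 ≡ 8 (mod 23)
So A = 8. Host Y then computes K = A^b mod p = 8^3 mod 23.
8^1 ≡ 8 (mod 23)
8^2 = (8^1)^2 ≡ 8^2 = 64 ≡ 18 (mod 23)
8^3 = 8^2 · 8^1 ≡ 18 · 8 ≡ 6 (mod 23).

6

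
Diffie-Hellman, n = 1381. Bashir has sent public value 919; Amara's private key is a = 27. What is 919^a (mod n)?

681

Shared key K = 919^27 mod 1381.
919^1 ≡ 919 (mod 1381)
919^2 = (919^1)^2 ≡ 919^2 = 844561 ≡ 770 (mod 1381)
919^4 = (919^2)^2 ≡ 770^2 = 592900 ≡ 451 (mod 1381)
919^8 = (919^4)^2 ≡ 451^2 = 203401 ≡ 394 (mod 1381)
919^16 = (919^8)^2 ≡ 394^2 = 155236 ≡ 564 (mod 1381)
919^27 = 919^16 · 919^8 · 919^2 · 919^1 ≡ 564 · 394 · 770 · 919 ≡ 681 (mod 1381).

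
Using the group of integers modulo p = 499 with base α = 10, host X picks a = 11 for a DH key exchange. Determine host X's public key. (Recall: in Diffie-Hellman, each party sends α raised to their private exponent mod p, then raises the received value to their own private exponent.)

301

Public value = 10^11 (mod 499).
10^1 ≡ 10 (mod 499)
10^2 = (10^1)^2 ≡ 10^2 = 100 ≡ 100 (mod 499)
10^4 = (10^2)^2 ≡ 100^2 = 10000 ≡ 20 (mod 499)
10^8 = (10^4)^2 ≡ 20^2 = 400 ≡ 400 (mod 499)
10^11 = 10^8 · 10^2 · 10^1 ≡ 400 · 100 · 10 ≡ 301 (mod 499).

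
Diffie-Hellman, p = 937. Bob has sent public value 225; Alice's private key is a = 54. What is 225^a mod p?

261

Shared key K = 225^54 mod 937.
225^1 ≡ 225 (mod 937)
225^2 = (225^1)^2 ≡ 225^2 = 50625 ≡ 27 (mod 937)
225^4 = (225^2)^2 ≡ 27^2 = 729 ≡ 729 (mod 937)
225^8 = (225^4)^2 ≡ 729^2 = 531441 ≡ 162 (mod 937)
225^16 = (225^8)^2 ≡ 162^2 = 26244 ≡ 8 (mod 937)
225^32 = (225^16)^2 ≡ 8^2 = 64 ≡ 64 (mod 937)
225^54 = 225^32 · 225^16 · 225^4 · 225^2 ≡ 64 · 8 · 729 · 27 ≡ 261 (mod 937).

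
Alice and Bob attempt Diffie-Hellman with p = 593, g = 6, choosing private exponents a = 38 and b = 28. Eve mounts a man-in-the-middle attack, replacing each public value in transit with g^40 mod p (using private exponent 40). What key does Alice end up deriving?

78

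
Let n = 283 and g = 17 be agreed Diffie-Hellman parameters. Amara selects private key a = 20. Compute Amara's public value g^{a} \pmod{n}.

Public value = 17^{20} \pmod{283}.
17^1 ≡ 17 (mod 283)
17^2 = (17^1)^2 ≡ 17^2 = 289 ≡ 6 (mod 283)
17^4 = (17^2)^2 ≡ 6^2 = 36 ≡ 36 (mod 283)
17^8 = (17^4)^2 ≡ 36^2 = 1296 ≡ 164 (mod 283)
17^16 = (17^8)^2 ≡ 164^2 = 26896 ≡ 11 (mod 283)
17^20 = 17^16 · 17^4 ≡ 11 · 36 ≡ 113 (mod 283).

113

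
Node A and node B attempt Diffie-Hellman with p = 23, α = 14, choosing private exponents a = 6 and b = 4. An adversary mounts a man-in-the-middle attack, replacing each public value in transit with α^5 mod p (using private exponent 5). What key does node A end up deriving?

13

Node A receives an adversary's public value M = 14^5 mod 23 instead of the honest one.
14^1 ≡ 14 (mod 23)
14^2 = (14^1)^2 ≡ 14^2 = 196 ≡ 12 (mod 23)
14^4 = (14^2)^2 ≡ 12^2 = 144 ≡ 6 (mod 23)
14^5 = 14^4 · 14^1 ≡ 6 · 14 ≡ 15 (mod 23).
So M = 15. Node A computes K = M^6 mod 23.
15^1 ≡ 15 (mod 23)
15^2 = (15^1)^2 ≡ 15^2 = 225 ≡ 18 (mod 23)
15^4 = (15^2)^2 ≡ 18^2 = 324 ≡ 2 (mod 23)
15^6 = 15^4 · 15^2 ≡ 2 · 18 ≡ 13 (mod 23).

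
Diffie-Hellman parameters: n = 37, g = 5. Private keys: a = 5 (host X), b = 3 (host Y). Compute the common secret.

29

Host Y sends B = g^b mod n = 5^3 mod 37.
5^1 ≡ 5 (mod 37)
5^2 = (5^1)^2 ≡ 5^2 = 25 ≡ 25 (mod 37)
5^3 = 5^2 · 5^1 ≡ 25 · 5 ≡ 14 (mod 37).
So B = 14. Host X then computes K = B^a mod n = 14^5 mod 37.
14^1 ≡ 14 (mod 37)
14^2 = (14^1)^2 ≡ 14^2 = 196 ≡ 11 (mod 37)
14^4 = (14^2)^2 ≡ 11^2 = 121 ≡ 10 (mod 37)
14^5 = 14^4 · 14^1 ≡ 10 · 14 ≡ 29 (mod 37).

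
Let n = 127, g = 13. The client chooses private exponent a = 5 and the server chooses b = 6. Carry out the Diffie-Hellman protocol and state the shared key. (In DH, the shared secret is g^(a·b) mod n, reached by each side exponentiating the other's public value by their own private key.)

25

The client sends A = g^a mod n = 13^5 mod 127.
13^1 ≡ 13 (mod 127)
13^2 = (13^1)^2 ≡ 13^2 = 169 ≡ 42 (mod 127)
13^4 = (13^2)^2 ≡ 42^2 = 1764 ≡ 113 (mod 127)
13^5 = 13^4 · 13^1 ≡ 113 · 13 ≡ 72 (mod 127).
So A = 72. The server then computes K = A^b mod n = 72^6 mod 127.
72^1 ≡ 72 (mod 127)
72^2 = (72^1)^2 ≡ 72^2 = 5184 ≡ 104 (mod 127)
72^4 = (72^2)^2 ≡ 104^2 = 10816 ≡ 21 (mod 127)
72^6 = 72^4 · 72^2 ≡ 21 · 104 ≡ 25 (mod 127).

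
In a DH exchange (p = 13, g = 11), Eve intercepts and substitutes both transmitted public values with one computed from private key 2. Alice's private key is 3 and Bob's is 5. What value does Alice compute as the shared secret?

12

Alice receives Eve's public value M = 11^2 mod 13 instead of the honest one.
11^1 ≡ 11 (mod 13)
11^2 = (11^1)^2 ≡ 11^2 = 121 ≡ 4 (mod 13)
So M = 4. Alice computes K = M^3 mod 13.
4^1 ≡ 4 (mod 13)
4^2 = (4^1)^2 ≡ 4^2 = 16 ≡ 3 (mod 13)
4^3 = 4^2 · 4^1 ≡ 3 · 4 ≡ 12 (mod 13).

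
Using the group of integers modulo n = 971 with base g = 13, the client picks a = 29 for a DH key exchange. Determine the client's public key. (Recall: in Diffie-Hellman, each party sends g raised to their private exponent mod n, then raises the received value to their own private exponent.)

Public value = 13^29 (mod 971).
13^1 ≡ 13 (mod 971)
13^2 = (13^1)^2 ≡ 13^2 = 169 ≡ 169 (mod 971)
13^4 = (13^2)^2 ≡ 169^2 = 28561 ≡ 402 (mod 971)
13^8 = (13^4)^2 ≡ 402^2 = 161604 ≡ 418 (mod 971)
13^16 = (13^8)^2 ≡ 418^2 = 174724 ≡ 915 (mod 971)
13^29 = 13^16 · 13^8 · 13^4 · 13^1 ≡ 915 · 418 · 402 · 13 ≡ 256 (mod 971).

256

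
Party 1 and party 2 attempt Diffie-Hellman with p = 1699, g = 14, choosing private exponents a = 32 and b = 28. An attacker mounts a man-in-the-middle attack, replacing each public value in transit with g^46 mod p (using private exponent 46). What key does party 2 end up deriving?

Party 2 receives an attacker's public value M = 14^46 mod 1699 instead of the honest one.
14^1 ≡ 14 (mod 1699)
14^2 = (14^1)^2 ≡ 14^2 = 196 ≡ 196 (mod 1699)
14^4 = (14^2)^2 ≡ 196^2 = 38416 ≡ 1038 (mod 1699)
14^8 = (14^4)^2 ≡ 1038^2 = 1077444 ≡ 278 (mod 1699)
14^16 = (14^8)^2 ≡ 278^2 = 77284 ≡ 829 (mod 1699)
14^32 = (14^16)^2 ≡ 829^2 = 687241 ≡ 845 (mod 1699)
14^46 = 14^32 · 14^8 · 14^4 · 14^2 ≡ 845 · 278 · 1038 · 196 ≡ 150 (mod 1699).
So M = 150. Party 2 computes K = M^28 mod 1699.
150^1 ≡ 150 (mod 1699)
150^2 = (150^1)^2 ≡ 150^2 = 22500 ≡ 413 (mod 1699)
150^4 = (150^2)^2 ≡ 413^2 = 170569 ≡ 669 (mod 1699)
150^8 = (150^4)^2 ≡ 669^2 = 447561 ≡ 724 (mod 1699)
150^16 = (150^8)^2 ≡ 724^2 = 524176 ≡ 884 (mod 1699)
150^28 = 150^16 · 150^8 · 150^4 ≡ 884 · 724 · 669 ≡ 617 (mod 1699).

617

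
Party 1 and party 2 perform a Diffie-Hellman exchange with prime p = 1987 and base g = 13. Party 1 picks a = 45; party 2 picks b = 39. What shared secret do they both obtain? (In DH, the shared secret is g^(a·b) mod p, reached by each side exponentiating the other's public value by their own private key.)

575

Party 1 sends A = g^a mod p = 13^45 mod 1987.
13^1 ≡ 13 (mod 1987)
13^2 = (13^1)^2 ≡ 13^2 = 169 ≡ 169 (mod 1987)
13^4 = (13^2)^2 ≡ 169^2 = 28561 ≡ 743 (mod 1987)
13^8 = (13^4)^2 ≡ 743^2 = 552049 ≡ 1650 (mod 1987)
13^16 = (13^8)^2 ≡ 1650^2 = 2722500 ≡ 310 (mod 1987)
13^32 = (13^16)^2 ≡ 310^2 = 96100 ≡ 724 (mod 1987)
13^45 = 13^32 · 13^8 · 13^4 · 13^1 ≡ 724 · 1650 · 743 · 13 ≡ 1258 (mod 1987).
So A = 1258. Party 2 then computes K = A^b mod p = 1258^39 mod 1987.
1258^1 ≡ 1258 (mod 1987)
1258^2 = (1258^1)^2 ≡ 1258^2 = 1582564 ≡ 912 (mod 1987)
1258^4 = (1258^2)^2 ≡ 912^2 = 831744 ≡ 1178 (mod 1987)
1258^8 = (1258^4)^2 ≡ 1178^2 = 1387684 ≡ 758 (mod 1987)
1258^16 = (1258^8)^2 ≡ 758^2 = 574564 ≡ 321 (mod 1987)
1258^32 = (1258^16)^2 ≡ 321^2 = 103041 ≡ 1704 (mod 1987)
1258^39 = 1258^32 · 1258^4 · 1258^2 · 1258^1 ≡ 1704 · 1178 · 912 · 1258 ≡ 575 (mod 1987).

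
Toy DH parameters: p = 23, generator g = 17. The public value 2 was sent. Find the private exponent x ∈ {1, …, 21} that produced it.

Try successive powers of 17 modulo 23:
17^1 ≡ 17
17^2 ≡ 13
17^3 ≡ 14
17^4 ≡ 8
17^5 ≡ 21
17^6 ≡ 12
17^7 ≡ 20
17^8 ≡ 18
17^9 ≡ 7
17^10 ≡ 4
17^11 ≡ 22
17^12 ≡ 6
17^13 ≡ 10
17^14 ≡ 9
17^15 ≡ 15
17^16 ≡ 2
Found: x = 16.

16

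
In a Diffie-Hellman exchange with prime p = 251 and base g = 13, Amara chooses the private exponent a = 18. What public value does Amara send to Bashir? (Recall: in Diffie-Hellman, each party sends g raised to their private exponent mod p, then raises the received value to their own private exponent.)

75

Public value = 13^18 mod 251.
13^1 ≡ 13 (mod 251)
13^2 = (13^1)^2 ≡ 13^2 = 169 ≡ 169 (mod 251)
13^4 = (13^2)^2 ≡ 169^2 = 28561 ≡ 198 (mod 251)
13^8 = (13^4)^2 ≡ 198^2 = 39204 ≡ 48 (mod 251)
13^16 = (13^8)^2 ≡ 48^2 = 2304 ≡ 45 (mod 251)
13^18 = 13^16 · 13^2 ≡ 45 · 169 ≡ 75 (mod 251).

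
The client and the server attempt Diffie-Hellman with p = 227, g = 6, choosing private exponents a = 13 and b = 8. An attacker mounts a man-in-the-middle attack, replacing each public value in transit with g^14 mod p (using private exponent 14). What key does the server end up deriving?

189

The server receives an attacker's public value M = 6^14 mod 227 instead of the honest one.
6^1 ≡ 6 (mod 227)
6^2 = (6^1)^2 ≡ 6^2 = 36 ≡ 36 (mod 227)
6^4 = (6^2)^2 ≡ 36^2 = 1296 ≡ 161 (mod 227)
6^8 = (6^4)^2 ≡ 161^2 = 25921 ≡ 43 (mod 227)
6^14 = 6^8 · 6^4 · 6^2 ≡ 43 · 161 · 36 ≡ 209 (mod 227).
So M = 209. The server computes K = M^8 mod 227.
209^1 ≡ 209 (mod 227)
209^2 = (209^1)^2 ≡ 209^2 = 43681 ≡ 97 (mod 227)
209^4 = (209^2)^2 ≡ 97^2 = 9409 ≡ 102 (mod 227)
209^8 = (209^4)^2 ≡ 102^2 = 10404 ≡ 189 (mod 227)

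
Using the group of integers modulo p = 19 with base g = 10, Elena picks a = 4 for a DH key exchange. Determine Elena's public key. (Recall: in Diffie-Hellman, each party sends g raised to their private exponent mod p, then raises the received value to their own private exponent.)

6

Public value = 10^{4} \pmod{19}.
10^1 ≡ 10 (mod 19)
10^2 = (10^1)^2 ≡ 10^2 = 100 ≡ 5 (mod 19)
10^4 = (10^2)^2 ≡ 5^2 = 25 ≡ 6 (mod 19)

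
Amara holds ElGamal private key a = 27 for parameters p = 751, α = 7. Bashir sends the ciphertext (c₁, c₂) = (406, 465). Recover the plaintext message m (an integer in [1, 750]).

748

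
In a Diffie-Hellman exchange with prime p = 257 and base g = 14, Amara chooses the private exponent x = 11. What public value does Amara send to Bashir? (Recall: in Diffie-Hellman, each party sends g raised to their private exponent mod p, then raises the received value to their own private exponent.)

Public value = 14^11 (mod 257).
14^1 ≡ 14 (mod 257)
14^2 = (14^1)^2 ≡ 14^2 = 196 ≡ 196 (mod 257)
14^4 = (14^2)^2 ≡ 196^2 = 38416 ≡ 123 (mod 257)
14^8 = (14^4)^2 ≡ 123^2 = 15129 ≡ 223 (mod 257)
14^11 = 14^8 · 14^2 · 14^1 ≡ 223 · 196 · 14 ≡ 252 (mod 257).

252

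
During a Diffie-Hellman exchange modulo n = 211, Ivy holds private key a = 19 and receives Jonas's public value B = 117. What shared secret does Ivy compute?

73

Shared key K = 117^19 mod 211.
117^1 ≡ 117 (mod 211)
117^2 = (117^1)^2 ≡ 117^2 = 13689 ≡ 185 (mod 211)
117^4 = (117^2)^2 ≡ 185^2 = 34225 ≡ 43 (mod 211)
117^8 = (117^4)^2 ≡ 43^2 = 1849 ≡ 161 (mod 211)
117^16 = (117^8)^2 ≡ 161^2 = 25921 ≡ 179 (mod 211)
117^19 = 117^16 · 117^2 · 117^1 ≡ 179 · 185 · 117 ≡ 73 (mod 211).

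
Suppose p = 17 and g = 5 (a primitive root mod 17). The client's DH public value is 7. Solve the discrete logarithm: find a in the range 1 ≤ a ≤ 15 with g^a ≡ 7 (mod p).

15

Try successive powers of 5 modulo 17:
5^1 ≡ 5
5^2 ≡ 8
5^3 ≡ 6
5^4 ≡ 13
5^5 ≡ 14
5^6 ≡ 2
5^7 ≡ 10
5^8 ≡ 16
5^9 ≡ 12
5^10 ≡ 9
5^11 ≡ 11
5^12 ≡ 4
5^13 ≡ 3
5^14 ≡ 15
5^15 ≡ 7
Found: a = 15.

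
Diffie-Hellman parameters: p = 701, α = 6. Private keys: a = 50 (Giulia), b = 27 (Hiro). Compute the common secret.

Hiro sends B = α^b mod p = 6^27 mod 701.
6^1 ≡ 6 (mod 701)
6^2 = (6^1)^2 ≡ 6^2 = 36 ≡ 36 (mod 701)
6^4 = (6^2)^2 ≡ 36^2 = 1296 ≡ 595 (mod 701)
6^8 = (6^4)^2 ≡ 595^2 = 354025 ≡ 20 (mod 701)
6^16 = (6^8)^2 ≡ 20^2 = 400 ≡ 400 (mod 701)
6^27 = 6^16 · 6^8 · 6^2 · 6^1 ≡ 400 · 20 · 36 · 6 ≡ 35 (mod 701).
So B = 35. Giulia then computes K = B^a mod p = 35^50 mod 701.
35^1 ≡ 35 (mod 701)
35^2 = (35^1)^2 ≡ 35^2 = 1225 ≡ 524 (mod 701)
35^4 = (35^2)^2 ≡ 524^2 = 274576 ≡ 485 (mod 701)
35^8 = (35^4)^2 ≡ 485^2 = 235225 ≡ 390 (mod 701)
35^16 = (35^8)^2 ≡ 390^2 = 152100 ≡ 684 (mod 701)
35^32 = (35^16)^2 ≡ 684^2 = 467856 ≡ 289 (mod 701)
35^50 = 35^32 · 35^16 · 35^2 ≡ 289 · 684 · 524 ≡ 361 (mod 701).

361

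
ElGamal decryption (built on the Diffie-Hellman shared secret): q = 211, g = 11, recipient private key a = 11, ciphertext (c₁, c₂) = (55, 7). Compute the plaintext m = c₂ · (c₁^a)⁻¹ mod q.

50

Shared mask s = c₁^a mod q = 55^11 mod 211.
55^1 ≡ 55 (mod 211)
55^2 = (55^1)^2 ≡ 55^2 = 3025 ≡ 71 (mod 211)
55^4 = (55^2)^2 ≡ 71^2 = 5041 ≡ 188 (mod 211)
55^8 = (55^4)^2 ≡ 188^2 = 35344 ≡ 107 (mod 211)
55^11 = 55^8 · 55^2 · 55^1 ≡ 107 · 71 · 55 ≡ 55 (mod 211).
So s = 55; s⁻¹ ≡ 188 (mod 211).
m = c₂ · s⁻¹ mod 211 = 7 · 188 mod 211 = 50.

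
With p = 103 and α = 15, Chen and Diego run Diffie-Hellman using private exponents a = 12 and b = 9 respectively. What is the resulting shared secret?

61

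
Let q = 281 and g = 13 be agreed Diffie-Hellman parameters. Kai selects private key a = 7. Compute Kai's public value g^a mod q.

93

Public value = 13^7 mod 281.
13^1 ≡ 13 (mod 281)
13^2 = (13^1)^2 ≡ 13^2 = 169 ≡ 169 (mod 281)
13^4 = (13^2)^2 ≡ 169^2 = 28561 ≡ 180 (mod 281)
13^7 = 13^4 · 13^2 · 13^1 ≡ 180 · 169 · 13 ≡ 93 (mod 281).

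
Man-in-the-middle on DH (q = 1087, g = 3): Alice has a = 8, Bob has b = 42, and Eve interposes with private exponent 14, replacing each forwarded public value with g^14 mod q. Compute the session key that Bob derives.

935

Bob receives Eve's public value M = 3^14 mod 1087 instead of the honest one.
3^1 ≡ 3 (mod 1087)
3^2 = (3^1)^2 ≡ 3^2 = 9 ≡ 9 (mod 1087)
3^4 = (3^2)^2 ≡ 9^2 = 81 ≡ 81 (mod 1087)
3^8 = (3^4)^2 ≡ 81^2 = 6561 ≡ 39 (mod 1087)
3^14 = 3^8 · 3^4 · 3^2 ≡ 39 · 81 · 9 ≡ 169 (mod 1087).
So M = 169. Bob computes K = M^42 mod 1087.
169^1 ≡ 169 (mod 1087)
169^2 = (169^1)^2 ≡ 169^2 = 28561 ≡ 299 (mod 1087)
169^4 = (169^2)^2 ≡ 299^2 = 89401 ≡ 267 (mod 1087)
169^8 = (169^4)^2 ≡ 267^2 = 71289 ≡ 634 (mod 1087)
169^16 = (169^8)^2 ≡ 634^2 = 401956 ≡ 853 (mod 1087)
169^32 = (169^16)^2 ≡ 853^2 = 727609 ≡ 406 (mod 1087)
169^42 = 169^32 · 169^8 · 169^2 ≡ 406 · 634 · 299 ≡ 935 (mod 1087).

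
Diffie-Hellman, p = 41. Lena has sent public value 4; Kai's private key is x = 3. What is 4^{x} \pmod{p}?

Shared key K = 4^3 mod 41.
4^1 ≡ 4 (mod 41)
4^2 = (4^1)^2 ≡ 4^2 = 16 ≡ 16 (mod 41)
4^3 = 4^2 · 4^1 ≡ 16 · 4 ≡ 23 (mod 41).

23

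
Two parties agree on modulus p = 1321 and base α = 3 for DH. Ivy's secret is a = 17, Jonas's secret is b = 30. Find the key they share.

Jonas sends B = α^b mod p = 3^30 mod 1321.
3^1 ≡ 3 (mod 1321)
3^2 = (3^1)^2 ≡ 3^2 = 9 ≡ 9 (mod 1321)
3^4 = (3^2)^2 ≡ 9^2 = 81 ≡ 81 (mod 1321)
3^8 = (3^4)^2 ≡ 81^2 = 6561 ≡ 1277 (mod 1321)
3^16 = (3^8)^2 ≡ 1277^2 = 1630729 ≡ 615 (mod 1321)
3^30 = 3^16 · 3^8 · 3^4 · 3^2 ≡ 615 · 1277 · 81 · 9 ≡ 1074 (mod 1321).
So B = 1074. Ivy then computes K = B^a mod p = 1074^17 mod 1321.
1074^1 ≡ 1074 (mod 1321)
1074^2 = (1074^1)^2 ≡ 1074^2 = 1153476 ≡ 243 (mod 1321)
1074^4 = (1074^2)^2 ≡ 243^2 = 59049 ≡ 925 (mod 1321)
1074^8 = (1074^4)^2 ≡ 925^2 = 855625 ≡ 938 (mod 1321)
1074^16 = (1074^8)^2 ≡ 938^2 = 879844 ≡ 58 (mod 1321)
1074^17 = 1074^16 · 1074^1 ≡ 58 · 1074 ≡ 205 (mod 1321).

205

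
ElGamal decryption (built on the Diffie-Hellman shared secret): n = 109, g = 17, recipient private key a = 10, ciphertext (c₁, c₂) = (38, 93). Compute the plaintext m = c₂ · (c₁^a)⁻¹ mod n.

34

Shared mask s = c₁^a mod n = 38^10 mod 109.
38^1 ≡ 38 (mod 109)
38^2 = (38^1)^2 ≡ 38^2 = 1444 ≡ 27 (mod 109)
38^4 = (38^2)^2 ≡ 27^2 = 729 ≡ 75 (mod 109)
38^8 = (38^4)^2 ≡ 75^2 = 5625 ≡ 66 (mod 109)
38^10 = 38^8 · 38^2 ≡ 66 · 27 ≡ 38 (mod 109).
So s = 38; s⁻¹ ≡ 66 (mod 109).
m = c₂ · s⁻¹ mod 109 = 93 · 66 mod 109 = 34.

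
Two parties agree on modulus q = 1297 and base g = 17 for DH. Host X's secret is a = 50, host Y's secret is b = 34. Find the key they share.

49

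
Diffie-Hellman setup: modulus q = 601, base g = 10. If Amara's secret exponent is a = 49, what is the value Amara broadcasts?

303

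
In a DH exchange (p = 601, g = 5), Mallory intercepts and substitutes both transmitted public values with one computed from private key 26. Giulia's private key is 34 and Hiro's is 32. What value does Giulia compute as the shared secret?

576

Giulia receives Mallory's public value M = 5^26 mod 601 instead of the honest one.
5^1 ≡ 5 (mod 601)
5^2 = (5^1)^2 ≡ 5^2 = 25 ≡ 25 (mod 601)
5^4 = (5^2)^2 ≡ 25^2 = 625 ≡ 24 (mod 601)
5^8 = (5^4)^2 ≡ 24^2 = 576 ≡ 576 (mod 601)
5^16 = (5^8)^2 ≡ 576^2 = 331776 ≡ 24 (mod 601)
5^26 = 5^16 · 5^8 · 5^2 ≡ 24 · 576 · 25 ≡ 25 (mod 601).
So M = 25. Giulia computes K = M^34 mod 601.
25^1 ≡ 25 (mod 601)
25^2 = (25^1)^2 ≡ 25^2 = 625 ≡ 24 (mod 601)
25^4 = (25^2)^2 ≡ 24^2 = 576 ≡ 576 (mod 601)
25^8 = (25^4)^2 ≡ 576^2 = 331776 ≡ 24 (mod 601)
25^16 = (25^8)^2 ≡ 24^2 = 576 ≡ 576 (mod 601)
25^32 = (25^16)^2 ≡ 576^2 = 331776 ≡ 24 (mod 601)
25^34 = 25^32 · 25^2 ≡ 24 · 24 ≡ 576 (mod 601).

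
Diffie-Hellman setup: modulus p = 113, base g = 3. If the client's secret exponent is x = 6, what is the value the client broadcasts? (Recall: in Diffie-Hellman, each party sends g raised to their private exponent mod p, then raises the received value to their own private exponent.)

Public value = 3^6 mod 113.
3^1 ≡ 3 (mod 113)
3^2 = (3^1)^2 ≡ 3^2 = 9 ≡ 9 (mod 113)
3^4 = (3^2)^2 ≡ 9^2 = 81 ≡ 81 (mod 113)
3^6 = 3^4 · 3^2 ≡ 81 · 9 ≡ 51 (mod 113).

51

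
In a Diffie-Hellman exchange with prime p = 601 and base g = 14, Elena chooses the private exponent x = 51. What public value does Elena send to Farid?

123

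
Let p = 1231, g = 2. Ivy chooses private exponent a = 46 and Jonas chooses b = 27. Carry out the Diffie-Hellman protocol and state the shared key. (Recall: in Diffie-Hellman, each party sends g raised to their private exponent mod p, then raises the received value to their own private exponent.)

Jonas sends B = g^b mod p = 2^27 mod 1231.
2^1 ≡ 2 (mod 1231)
2^2 = (2^1)^2 ≡ 2^2 = 4 ≡ 4 (mod 1231)
2^4 = (2^2)^2 ≡ 4^2 = 16 ≡ 16 (mod 1231)
2^8 = (2^4)^2 ≡ 16^2 = 256 ≡ 256 (mod 1231)
2^16 = (2^8)^2 ≡ 256^2 = 65536 ≡ 293 (mod 1231)
2^27 = 2^16 · 2^8 · 2^2 · 2^1 ≡ 293 · 256 · 4 · 2 ≡ 567 (mod 1231).
So B = 567. Ivy then computes K = B^a mod p = 567^46 mod 1231.
567^1 ≡ 567 (mod 1231)
567^2 = (567^1)^2 ≡ 567^2 = 321489 ≡ 198 (mod 1231)
567^4 = (567^2)^2 ≡ 198^2 = 39204 ≡ 1043 (mod 1231)
567^8 = (567^4)^2 ≡ 1043^2 = 1087849 ≡ 876 (mod 1231)
567^16 = (567^8)^2 ≡ 876^2 = 767376 ≡ 463 (mod 1231)
567^32 = (567^16)^2 ≡ 463^2 = 214369 ≡ 175 (mod 1231)
567^46 = 567^32 · 567^8 · 567^4 · 567^2 ≡ 175 · 876 · 1043 · 198 ≡ 403 (mod 1231).

403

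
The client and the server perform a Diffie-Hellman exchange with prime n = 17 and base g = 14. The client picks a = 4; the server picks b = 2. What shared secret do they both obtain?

The server sends B = g^b mod n = 14^2 mod 17.
14^1 ≡ 14 (mod 17)
14^2 = (14^1)^2 ≡ 14^2 = 196 ≡ 9 (mod 17)
So B = 9. The client then computes K = B^a mod n = 9^4 mod 17.
9^1 ≡ 9 (mod 17)
9^2 = (9^1)^2 ≡ 9^2 = 81 ≡ 13 (mod 17)
9^4 = (9^2)^2 ≡ 13^2 = 169 ≡ 16 (mod 17)

16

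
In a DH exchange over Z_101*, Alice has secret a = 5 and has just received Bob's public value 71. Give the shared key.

Shared key K = 71^5 mod 101.
71^1 ≡ 71 (mod 101)
71^2 = (71^1)^2 ≡ 71^2 = 5041 ≡ 92 (mod 101)
71^4 = (71^2)^2 ≡ 92^2 = 8464 ≡ 81 (mod 101)
71^5 = 71^4 · 71^1 ≡ 81 · 71 ≡ 95 (mod 101).

95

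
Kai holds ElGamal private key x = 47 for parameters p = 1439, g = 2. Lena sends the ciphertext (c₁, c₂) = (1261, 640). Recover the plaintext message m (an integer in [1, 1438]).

183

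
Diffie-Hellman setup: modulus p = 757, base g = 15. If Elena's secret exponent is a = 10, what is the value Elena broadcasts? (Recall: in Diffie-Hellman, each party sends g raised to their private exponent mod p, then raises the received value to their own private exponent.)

218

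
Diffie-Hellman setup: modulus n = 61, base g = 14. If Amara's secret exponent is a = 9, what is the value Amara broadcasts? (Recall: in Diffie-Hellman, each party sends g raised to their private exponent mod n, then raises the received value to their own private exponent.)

Public value = 14^9 (mod 61).
14^1 ≡ 14 (mod 61)
14^2 = (14^1)^2 ≡ 14^2 = 196 ≡ 13 (mod 61)
14^4 = (14^2)^2 ≡ 13^2 = 169 ≡ 47 (mod 61)
14^8 = (14^4)^2 ≡ 47^2 = 2209 ≡ 13 (mod 61)
14^9 = 14^8 · 14^1 ≡ 13 · 14 ≡ 60 (mod 61).

60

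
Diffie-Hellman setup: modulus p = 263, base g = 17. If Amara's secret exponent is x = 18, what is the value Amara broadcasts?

136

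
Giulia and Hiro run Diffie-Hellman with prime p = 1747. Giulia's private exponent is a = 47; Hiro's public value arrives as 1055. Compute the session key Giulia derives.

Shared key K = 1055^47 mod 1747.
1055^1 ≡ 1055 (mod 1747)
1055^2 = (1055^1)^2 ≡ 1055^2 = 1113025 ≡ 186 (mod 1747)
1055^4 = (1055^2)^2 ≡ 186^2 = 34596 ≡ 1403 (mod 1747)
1055^8 = (1055^4)^2 ≡ 1403^2 = 1968409 ≡ 1287 (mod 1747)
1055^16 = (1055^8)^2 ≡ 1287^2 = 1656369 ≡ 213 (mod 1747)
1055^32 = (1055^16)^2 ≡ 213^2 = 45369 ≡ 1694 (mod 1747)
1055^47 = 1055^32 · 1055^8 · 1055^4 · 1055^2 · 1055^1 ≡ 1694 · 1287 · 1403 · 186 · 1055 ≡ 241 (mod 1747).

241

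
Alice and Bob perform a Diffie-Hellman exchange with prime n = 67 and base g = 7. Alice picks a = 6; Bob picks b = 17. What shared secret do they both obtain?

59

Bob sends B = g^b mod n = 7^17 mod 67.
7^1 ≡ 7 (mod 67)
7^2 = (7^1)^2 ≡ 7^2 = 49 ≡ 49 (mod 67)
7^4 = (7^2)^2 ≡ 49^2 = 2401 ≡ 56 (mod 67)
7^8 = (7^4)^2 ≡ 56^2 = 3136 ≡ 54 (mod 67)
7^16 = (7^8)^2 ≡ 54^2 = 2916 ≡ 35 (mod 67)
7^17 = 7^16 · 7^1 ≡ 35 · 7 ≡ 44 (mod 67).
So B = 44. Alice then computes K = B^a mod n = 44^6 mod 67.
44^1 ≡ 44 (mod 67)
44^2 = (44^1)^2 ≡ 44^2 = 1936 ≡ 60 (mod 67)
44^4 = (44^2)^2 ≡ 60^2 = 3600 ≡ 49 (mod 67)
44^6 = 44^4 · 44^2 ≡ 49 · 60 ≡ 59 (mod 67).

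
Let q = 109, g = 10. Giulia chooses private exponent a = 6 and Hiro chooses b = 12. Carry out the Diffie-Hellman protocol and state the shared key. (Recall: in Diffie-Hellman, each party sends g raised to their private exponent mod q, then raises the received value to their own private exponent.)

45

Giulia sends A = g^a mod q = 10^6 mod 109.
10^1 ≡ 10 (mod 109)
10^2 = (10^1)^2 ≡ 10^2 = 100 ≡ 100 (mod 109)
10^4 = (10^2)^2 ≡ 100^2 = 10000 ≡ 81 (mod 109)
10^6 = 10^4 · 10^2 ≡ 81 · 100 ≡ 34 (mod 109).
So A = 34. Hiro then computes K = A^b mod q = 34^12 mod 109.
34^1 ≡ 34 (mod 109)
34^2 = (34^1)^2 ≡ 34^2 = 1156 ≡ 66 (mod 109)
34^4 = (34^2)^2 ≡ 66^2 = 4356 ≡ 105 (mod 109)
34^8 = (34^4)^2 ≡ 105^2 = 11025 ≡ 16 (mod 109)
34^12 = 34^8 · 34^4 ≡ 16 · 105 ≡ 45 (mod 109).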